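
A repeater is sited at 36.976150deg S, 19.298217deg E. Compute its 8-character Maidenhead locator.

JF93pa55

Shift to the Maidenhead origin (180°W, 90°S): lon 199.29822, lat 53.02385.
Field: 199.29822/20 → 9 → J, 53.02385/10 → 5 → F; chars JF.
Square: 19.29822/2 → 9, 3.02385/1 → 3; chars 93.
Subsquare: 1.29822/0.0833333 → 15 → p, 0.02385/0.0416667 → 0 → a; chars pa.
Extended square: 0.04822/0.00833333 → 5, 0.02385/0.00416667 → 5; chars 55.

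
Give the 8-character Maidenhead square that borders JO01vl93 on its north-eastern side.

JO01wl04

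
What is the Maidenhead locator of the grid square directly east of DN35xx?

DN45ax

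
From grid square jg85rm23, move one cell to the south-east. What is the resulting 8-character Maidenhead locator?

Longitude extended square 2; +1 → 3.
Latitude extended square 3; −1 → 2.

JG85rm32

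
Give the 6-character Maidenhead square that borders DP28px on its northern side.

DP29pa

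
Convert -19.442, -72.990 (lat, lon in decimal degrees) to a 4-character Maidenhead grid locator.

FH30

Shift to the Maidenhead origin (180°W, 90°S): lon 107.01, lat 70.56.
Field: lon ⌊107.01/20⌋ = 5 → F; lat ⌊70.56/10⌋ = 7 → H.
Square: lon ⌊7.01/2⌋ = 3; lat ⌊0.56/1⌋ = 0.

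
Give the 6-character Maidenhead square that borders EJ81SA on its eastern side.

EJ81ta

Longitude subsquare s = 18; +1 → 19 = t.
The latitude characters are unchanged.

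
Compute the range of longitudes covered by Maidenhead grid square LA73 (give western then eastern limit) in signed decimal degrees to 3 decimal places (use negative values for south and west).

Field L=11, A=0: +11·20° lon, +0·10° lat → SW at lon 40°, lat -90°.
Square 7, 3: +7·2° lon, +3·1° lat → SW at lon 54°, lat -87°.
Cell spans 2° lon × 1° lat.
west 54.000, east 56.000.

54.000, 56.000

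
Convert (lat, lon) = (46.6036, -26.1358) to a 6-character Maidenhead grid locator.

HN66wo

Offset from 180°W / 90°S: lon 153.8642°, lat 136.6036°.
Field (20°×10°, letters A–R): 153.8642/20 → 7 → H, 136.6036/10 → 13 → N; chars HN.
Square (2°×1°, digits 0–9): 13.8642/2 → 6, 6.6036/1 → 6; chars 66.
Subsquare (5′×2.5′, letters a–x): 1.8642/0.0833333 → 22 → w, 0.6036/0.0416667 → 14 → o; chars wo.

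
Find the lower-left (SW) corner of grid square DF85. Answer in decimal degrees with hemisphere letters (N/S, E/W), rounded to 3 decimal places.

35.000° S, 104.000° W

Field D=3, F=5: +3·20° lon, +5·10° lat → SW at lon -120°, lat -40°.
Square 8, 5: +8·2° lon, +5·1° lat → SW at lon -104°, lat -35°.
latitude 35.000° S, longitude 104.000° W.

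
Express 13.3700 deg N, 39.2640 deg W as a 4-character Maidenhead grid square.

HK03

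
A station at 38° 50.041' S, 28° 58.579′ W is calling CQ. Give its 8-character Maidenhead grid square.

Offset from 180°W / 90°S: lon 151.02368°, lat 51.16598°.
Field: 151.02368/20 → 7 → H, 51.16598/10 → 5 → F; chars HF.
Square: 11.02368/2 → 5, 1.16598/1 → 1; chars 51.
Subsquare: 1.02368/0.0833333 → 12 → m, 0.16598/0.0416667 → 3 → d; chars md.
Extended square: 0.02368/0.00833333 → 2, 0.04098/0.00416667 → 9; chars 29.

HF51md29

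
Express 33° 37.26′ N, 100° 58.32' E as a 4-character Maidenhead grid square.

Shift to the Maidenhead origin (180°W, 90°S): lon 280.97, lat 123.62.
Field: 280.97/20 → 14 → O, 123.62/10 → 12 → M; chars OM.
Square: 0.97/2 → 0, 3.62/1 → 3; chars 03.

OM03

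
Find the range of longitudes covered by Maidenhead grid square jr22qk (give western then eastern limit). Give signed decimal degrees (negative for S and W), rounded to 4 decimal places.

5.3333, 5.4167

Field J=9, R=17: +9·20° lon, +17·10° lat → SW at lon 0°, lat 80°.
Square 2, 2: +2·2° lon, +2·1° lat → SW at lon 4°, lat 82°.
Subsquare q=16, k=10: +16·0.0833333° lon, +10·0.0416667° lat → SW at lon 5.33333°, lat 82.4167°.
Cell spans 0.0833333° lon × 0.0416667° lat.
west 5.3333, east 5.4167.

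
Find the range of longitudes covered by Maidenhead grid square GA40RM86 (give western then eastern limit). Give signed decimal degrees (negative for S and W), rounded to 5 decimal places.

-50.51667, -50.50833

Field G=6, A=0: +6·20° lon, +0·10° lat → SW at lon -60°, lat -90°.
Square 4, 0: +4·2° lon, +0·1° lat → SW at lon -52°, lat -90°.
Subsquare r=17, m=12: +17·0.0833333° lon, +12·0.0416667° lat → SW at lon -50.5833°, lat -89.5°.
Extended square 8, 6: +8·0.00833333° lon, +6·0.00416667° lat → SW at lon -50.5167°, lat -89.475°.
Cell spans 0.00833333° lon × 0.00416667° lat.
west -50.51667, east -50.50833.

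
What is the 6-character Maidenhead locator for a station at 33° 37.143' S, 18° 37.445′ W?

IF06qj

Add 180° to longitude and 90° to latitude: 161.3759, 56.3809.
Field (20°×10°, letters A–R): lon ⌊161.3759/20⌋ = 8 → I; lat ⌊56.3809/10⌋ = 5 → F.
Square (2°×1°, digits 0–9): lon ⌊1.3759/2⌋ = 0; lat ⌊6.3809/1⌋ = 6.
Subsquare (5′×2.5′, letters a–x): lon ⌊1.3759/0.0833333⌋ = 16 → q; lat ⌊0.3809/0.0416667⌋ = 9 → j.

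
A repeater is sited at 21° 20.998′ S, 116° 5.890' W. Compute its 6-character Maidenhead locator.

DG18wp

Offset from 180°W / 90°S: lon 63.9018°, lat 68.6500°.
Field: lon ⌊63.9018/20⌋ = 3 → D; lat ⌊68.6500/10⌋ = 6 → G.
Square: lon ⌊3.9018/2⌋ = 1; lat ⌊8.6500/1⌋ = 8.
Subsquare: lon ⌊1.9018/0.0833333⌋ = 22 → w; lat ⌊0.6500/0.0416667⌋ = 15 → p.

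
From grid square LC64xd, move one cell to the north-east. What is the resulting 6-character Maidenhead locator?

LC74ae

Longitude subsquare x = 23; +1 → 24, wraps to 0 = a, carry into square.
Longitude square 6; +1 → 7.
Latitude subsquare d = 3; +1 → 4 = e.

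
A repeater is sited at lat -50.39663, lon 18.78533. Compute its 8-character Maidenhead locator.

Offset from 180°W / 90°S: lon 198.78533°, lat 39.60337°.
Field: lon ⌊198.78533/20⌋ = 9 → J; lat ⌊39.60337/10⌋ = 3 → D.
Square: lon ⌊18.78533/2⌋ = 9; lat ⌊9.60337/1⌋ = 9.
Subsquare: lon ⌊0.78533/0.0833333⌋ = 9 → j; lat ⌊0.60337/0.0416667⌋ = 14 → o.
Extended square: lon ⌊0.03533/0.00833333⌋ = 4; lat ⌊0.02004/0.00416667⌋ = 4.

JD99jo44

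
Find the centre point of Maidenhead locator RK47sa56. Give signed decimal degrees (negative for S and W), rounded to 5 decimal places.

17.02708, 169.54583

Field R=17, K=10: +17·20° lon, +10·10° lat → SW at lon 160°, lat 10°.
Square 4, 7: +4·2° lon, +7·1° lat → SW at lon 168°, lat 17°.
Subsquare s=18, a=0: +18·0.0833333° lon, +0·0.0416667° lat → SW at lon 169.5°, lat 17°.
Extended square 5, 6: +5·0.00833333° lon, +6·0.00416667° lat → SW at lon 169.542°, lat 17.025°.
Cell spans 0.00833333° lon × 0.00416667° lat. Centre is SW corner plus half of each.
latitude 17.02708, longitude 169.54583.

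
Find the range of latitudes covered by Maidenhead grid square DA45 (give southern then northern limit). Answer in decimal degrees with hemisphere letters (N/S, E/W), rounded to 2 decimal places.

85.00° S, 84.00° S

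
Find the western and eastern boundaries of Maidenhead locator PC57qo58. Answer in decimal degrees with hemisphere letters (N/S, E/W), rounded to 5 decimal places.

131.37500° E, 131.38333° E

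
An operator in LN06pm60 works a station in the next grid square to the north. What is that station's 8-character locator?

LN06pm61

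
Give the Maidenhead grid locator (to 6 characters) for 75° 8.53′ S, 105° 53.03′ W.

Add 180° to longitude and 90° to latitude: 74.1162, 14.8578.
Field: lon ⌊74.1162/20⌋ = 3 → D; lat ⌊14.8578/10⌋ = 1 → B.
Square: lon ⌊14.1162/2⌋ = 7; lat ⌊4.8578/1⌋ = 4.
Subsquare: lon ⌊0.1162/0.0833333⌋ = 1 → b; lat ⌊0.8578/0.0416667⌋ = 20 → u.

DB74bu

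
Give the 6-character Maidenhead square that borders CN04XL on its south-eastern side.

Longitude subsquare x = 23; +1 → 24, wraps to 0 = a, carry into square.
Longitude square 0; +1 → 1.
Latitude subsquare l = 11; −1 → 10 = k.

CN14ak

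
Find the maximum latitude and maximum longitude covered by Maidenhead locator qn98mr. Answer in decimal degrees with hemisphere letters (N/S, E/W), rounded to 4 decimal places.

48.7500° N, 159.0833° E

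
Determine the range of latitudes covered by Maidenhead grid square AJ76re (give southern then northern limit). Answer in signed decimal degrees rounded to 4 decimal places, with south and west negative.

Field A=0, J=9: +0·20° lon, +9·10° lat → SW at lon -180°, lat 0°.
Square 7, 6: +7·2° lon, +6·1° lat → SW at lon -166°, lat 6°.
Subsquare r=17, e=4: +17·0.0833333° lon, +4·0.0416667° lat → SW at lon -164.583°, lat 6.16667°.
Cell spans 0.0833333° lon × 0.0416667° lat.
south 6.1667, north 6.2083.

6.1667, 6.2083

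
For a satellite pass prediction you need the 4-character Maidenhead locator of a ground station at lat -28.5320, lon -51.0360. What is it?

GG41

Offset from 180°W / 90°S: lon 128.96°, lat 61.47°.
Field: lon ⌊128.96/20⌋ = 6 → G; lat ⌊61.47/10⌋ = 6 → G.
Square: lon ⌊8.96/2⌋ = 4; lat ⌊1.47/1⌋ = 1.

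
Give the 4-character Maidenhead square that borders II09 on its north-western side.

Longitude square 0; −1 → -1, wraps to 9, carry into field.
Longitude field I = 8; −1 → 7 = H.
Latitude square 9; +1 → 10, wraps to 0, carry into field.
Latitude field I = 8; +1 → 9 = J.

HJ90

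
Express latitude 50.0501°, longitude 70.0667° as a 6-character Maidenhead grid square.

MO50ab

Add 180° to longitude and 90° to latitude: 250.0667, 140.0501.
Field: 250.0667/20 → 12 → M, 140.0501/10 → 14 → O; chars MO.
Square: 10.0667/2 → 5, 0.0501/1 → 0; chars 50.
Subsquare: 0.0667/0.0833333 → 0 → a, 0.0501/0.0416667 → 1 → b; chars ab.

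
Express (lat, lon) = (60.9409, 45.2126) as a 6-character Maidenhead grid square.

LP20ow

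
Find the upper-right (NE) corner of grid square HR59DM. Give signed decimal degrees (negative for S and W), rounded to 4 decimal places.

89.5417, -29.6667

Field H=7, R=17: +7·20° lon, +17·10° lat → SW at lon -40°, lat 80°.
Square 5, 9: +5·2° lon, +9·1° lat → SW at lon -30°, lat 89°.
Subsquare d=3, m=12: +3·0.0833333° lon, +12·0.0416667° lat → SW at lon -29.75°, lat 89.5°.
Cell spans 0.0833333° lon × 0.0416667° lat. NE corner is SW corner plus one full cell.
latitude 89.5417, longitude -29.6667.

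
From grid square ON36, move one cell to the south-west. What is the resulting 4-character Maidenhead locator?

ON25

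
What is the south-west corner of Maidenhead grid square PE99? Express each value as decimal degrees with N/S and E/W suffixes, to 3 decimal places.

Field P=15, E=4: +15·20° lon, +4·10° lat → SW at lon 120°, lat -50°.
Square 9, 9: +9·2° lon, +9·1° lat → SW at lon 138°, lat -41°.
latitude 41.000° S, longitude 138.000° E.

41.000° S, 138.000° E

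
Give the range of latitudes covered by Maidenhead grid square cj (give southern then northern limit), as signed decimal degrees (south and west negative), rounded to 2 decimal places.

0.00, 10.00

Field C=2, J=9: +2·20° lon, +9·10° lat → SW at lon -140°, lat 0°.
Cell spans 20° lon × 10° lat.
south 0.00, north 10.00.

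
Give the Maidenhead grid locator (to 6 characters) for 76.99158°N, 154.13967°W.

BQ26wx

Offset from 180°W / 90°S: lon 25.8603°, lat 166.9916°.
Field: 25.8603/20 → 1 → B, 166.9916/10 → 16 → Q; chars BQ.
Square: 5.8603/2 → 2, 6.9916/1 → 6; chars 26.
Subsquare: 1.8603/0.0833333 → 22 → w, 0.9916/0.0416667 → 23 → x; chars wx.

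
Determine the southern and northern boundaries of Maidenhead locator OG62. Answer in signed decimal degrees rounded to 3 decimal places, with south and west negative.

-28.000, -27.000

Field O=14, G=6: +14·20° lon, +6·10° lat → SW at lon 100°, lat -30°.
Square 6, 2: +6·2° lon, +2·1° lat → SW at lon 112°, lat -28°.
Cell spans 2° lon × 1° lat.
south -28.000, north -27.000.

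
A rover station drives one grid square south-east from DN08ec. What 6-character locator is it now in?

DN08fb

Longitude subsquare e = 4; +1 → 5 = f.
Latitude subsquare c = 2; −1 → 1 = b.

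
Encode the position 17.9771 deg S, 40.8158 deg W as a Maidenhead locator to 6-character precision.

GH92oa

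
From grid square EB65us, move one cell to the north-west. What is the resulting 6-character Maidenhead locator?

EB65tt

Longitude subsquare u = 20; −1 → 19 = t.
Latitude subsquare s = 18; +1 → 19 = t.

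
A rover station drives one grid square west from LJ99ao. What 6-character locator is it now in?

LJ89xo

Longitude subsquare a = 0; −1 → -1, wraps to 23 = x, carry into square.
Longitude square 9; −1 → 8.
The latitude characters are unchanged.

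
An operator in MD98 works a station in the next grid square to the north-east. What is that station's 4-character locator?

ND09

Longitude square 9; +1 → 10, wraps to 0, carry into field.
Longitude field M = 12; +1 → 13 = N.
Latitude square 8; +1 → 9.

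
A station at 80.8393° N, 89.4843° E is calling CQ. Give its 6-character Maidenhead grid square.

Add 180° to longitude and 90° to latitude: 269.4843, 170.8393.
Field: lon ⌊269.4843/20⌋ = 13 → N; lat ⌊170.8393/10⌋ = 17 → R.
Square: lon ⌊9.4843/2⌋ = 4; lat ⌊0.8393/1⌋ = 0.
Subsquare: lon ⌊1.4843/0.0833333⌋ = 17 → r; lat ⌊0.8393/0.0416667⌋ = 20 → u.

NR40ru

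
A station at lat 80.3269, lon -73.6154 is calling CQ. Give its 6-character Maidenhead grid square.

FR30eh

Shift to the Maidenhead origin (180°W, 90°S): lon 106.3846, lat 170.3269.
Field: lon ⌊106.3846/20⌋ = 5 → F; lat ⌊170.3269/10⌋ = 17 → R.
Square: lon ⌊6.3846/2⌋ = 3; lat ⌊0.3269/1⌋ = 0.
Subsquare: lon ⌊0.3846/0.0833333⌋ = 4 → e; lat ⌊0.3269/0.0416667⌋ = 7 → h.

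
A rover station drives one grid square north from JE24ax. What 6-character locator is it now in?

JE25aa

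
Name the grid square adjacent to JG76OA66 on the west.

JG76oa56

Longitude extended square 6; −1 → 5.
The latitude characters are unchanged.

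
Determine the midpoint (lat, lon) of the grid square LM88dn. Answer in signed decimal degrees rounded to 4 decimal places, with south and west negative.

38.5625, 56.2917

Field L=11, M=12: +11·20° lon, +12·10° lat → SW at lon 40°, lat 30°.
Square 8, 8: +8·2° lon, +8·1° lat → SW at lon 56°, lat 38°.
Subsquare d=3, n=13: +3·0.0833333° lon, +13·0.0416667° lat → SW at lon 56.25°, lat 38.5417°.
Cell spans 0.0833333° lon × 0.0416667° lat. Centre is SW corner plus half of each.
latitude 38.5625, longitude 56.2917.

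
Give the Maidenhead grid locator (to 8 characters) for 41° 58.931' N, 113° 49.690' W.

Add 180° to longitude and 90° to latitude: 66.17183, 131.98218.
Field (20°×10°, letters A–R): 66.17183/20 → 3 → D, 131.98218/10 → 13 → N; chars DN.
Square (2°×1°, digits 0–9): 6.17183/2 → 3, 1.98218/1 → 1; chars 31.
Subsquare (5′×2.5′, letters a–x): 0.17183/0.0833333 → 2 → c, 0.98218/0.0416667 → 23 → x; chars cx.
Extended square (30″×15″, digits 0–9): 0.00517/0.00833333 → 0, 0.02385/0.00416667 → 5; chars 05.

DN31cx05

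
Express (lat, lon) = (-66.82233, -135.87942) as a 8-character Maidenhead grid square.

Add 180° to longitude and 90° to latitude: 44.12058, 23.17767.
Field: lon ⌊44.12058/20⌋ = 2 → C; lat ⌊23.17767/10⌋ = 2 → C.
Square: lon ⌊4.12058/2⌋ = 2; lat ⌊3.17767/1⌋ = 3.
Subsquare: lon ⌊0.12058/0.0833333⌋ = 1 → b; lat ⌊0.17767/0.0416667⌋ = 4 → e.
Extended square: lon ⌊0.03725/0.00833333⌋ = 4; lat ⌊0.01100/0.00416667⌋ = 2.

CC23be42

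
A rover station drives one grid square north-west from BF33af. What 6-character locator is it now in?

Longitude subsquare a = 0; −1 → -1, wraps to 23 = x, carry into square.
Longitude square 3; −1 → 2.
Latitude subsquare f = 5; +1 → 6 = g.

BF23xg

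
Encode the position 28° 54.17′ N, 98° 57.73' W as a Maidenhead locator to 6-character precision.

Add 180° to longitude and 90° to latitude: 81.0378, 118.9028.
Field: lon ⌊81.0378/20⌋ = 4 → E; lat ⌊118.9028/10⌋ = 11 → L.
Square: lon ⌊1.0378/2⌋ = 0; lat ⌊8.9028/1⌋ = 8.
Subsquare: lon ⌊1.0378/0.0833333⌋ = 12 → m; lat ⌊0.9028/0.0416667⌋ = 21 → v.

EL08mv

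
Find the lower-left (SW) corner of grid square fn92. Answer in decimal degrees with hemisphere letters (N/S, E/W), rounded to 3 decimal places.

42.000° N, 62.000° W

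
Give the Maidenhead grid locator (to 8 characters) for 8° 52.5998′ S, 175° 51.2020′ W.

Shift to the Maidenhead origin (180°W, 90°S): lon 4.14663, lat 81.12334.
Field: 4.14663/20 → 0 → A, 81.12334/10 → 8 → I; chars AI.
Square: 4.14663/2 → 2, 1.12334/1 → 1; chars 21.
Subsquare: 0.14663/0.0833333 → 1 → b, 0.12334/0.0416667 → 2 → c; chars bc.
Extended square: 0.06330/0.00833333 → 7, 0.04000/0.00416667 → 9; chars 79.

AI21bc79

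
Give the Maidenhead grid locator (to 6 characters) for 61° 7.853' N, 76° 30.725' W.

FP11rd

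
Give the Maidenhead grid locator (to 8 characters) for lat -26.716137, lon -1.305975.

Offset from 180°W / 90°S: lon 178.69403°, lat 63.28386°.
Field: lon ⌊178.69403/20⌋ = 8 → I; lat ⌊63.28386/10⌋ = 6 → G.
Square: lon ⌊18.69403/2⌋ = 9; lat ⌊3.28386/1⌋ = 3.
Subsquare: lon ⌊0.69403/0.0833333⌋ = 8 → i; lat ⌊0.28386/0.0416667⌋ = 6 → g.
Extended square: lon ⌊0.02736/0.00833333⌋ = 3; lat ⌊0.03386/0.00416667⌋ = 8.

IG93ig38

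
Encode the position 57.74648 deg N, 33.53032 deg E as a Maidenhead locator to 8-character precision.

KO67sr39

Add 180° to longitude and 90° to latitude: 213.53032, 147.74648.
Field (20°×10°, letters A–R): 213.53032/20 → 10 → K, 147.74648/10 → 14 → O; chars KO.
Square (2°×1°, digits 0–9): 13.53032/2 → 6, 7.74648/1 → 7; chars 67.
Subsquare (5′×2.5′, letters a–x): 1.53032/0.0833333 → 18 → s, 0.74648/0.0416667 → 17 → r; chars sr.
Extended square (30″×15″, digits 0–9): 0.03032/0.00833333 → 3, 0.03815/0.00416667 → 9; chars 39.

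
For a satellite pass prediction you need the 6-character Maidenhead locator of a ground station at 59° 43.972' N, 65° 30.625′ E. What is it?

MO29sr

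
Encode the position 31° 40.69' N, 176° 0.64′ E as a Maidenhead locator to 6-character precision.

Offset from 180°W / 90°S: lon 356.0107°, lat 121.6782°.
Field: lon ⌊356.0107/20⌋ = 17 → R; lat ⌊121.6782/10⌋ = 12 → M.
Square: lon ⌊16.0107/2⌋ = 8; lat ⌊1.6782/1⌋ = 1.
Subsquare: lon ⌊0.0107/0.0833333⌋ = 0 → a; lat ⌊0.6782/0.0416667⌋ = 16 → q.

RM81aq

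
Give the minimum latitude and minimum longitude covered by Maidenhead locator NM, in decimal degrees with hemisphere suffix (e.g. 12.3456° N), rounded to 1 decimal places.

30.0° N, 80.0° E

Field N=13, M=12: +13·20° lon, +12·10° lat → SW at lon 80°, lat 30°.
latitude 30.0° N, longitude 80.0° E.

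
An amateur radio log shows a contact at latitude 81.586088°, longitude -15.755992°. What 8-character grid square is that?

Offset from 180°W / 90°S: lon 164.24401°, lat 171.58609°.
Field: 164.24401/20 → 8 → I, 171.58609/10 → 17 → R; chars IR.
Square: 4.24401/2 → 2, 1.58609/1 → 1; chars 21.
Subsquare: 0.24401/0.0833333 → 2 → c, 0.58609/0.0416667 → 14 → o; chars co.
Extended square: 0.07734/0.00833333 → 9, 0.00275/0.00416667 → 0; chars 90.

IR21co90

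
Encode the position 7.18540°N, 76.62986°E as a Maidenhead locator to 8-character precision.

Add 180° to longitude and 90° to latitude: 256.62986, 97.18540.
Field (20°×10°, letters A–R): lon ⌊256.62986/20⌋ = 12 → M; lat ⌊97.18540/10⌋ = 9 → J.
Square (2°×1°, digits 0–9): lon ⌊16.62986/2⌋ = 8; lat ⌊7.18540/1⌋ = 7.
Subsquare (5′×2.5′, letters a–x): lon ⌊0.62986/0.0833333⌋ = 7 → h; lat ⌊0.18540/0.0416667⌋ = 4 → e.
Extended square (30″×15″, digits 0–9): lon ⌊0.04653/0.00833333⌋ = 5; lat ⌊0.01873/0.00416667⌋ = 4.

MJ87he54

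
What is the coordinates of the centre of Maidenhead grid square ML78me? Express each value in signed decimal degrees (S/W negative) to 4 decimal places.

28.1875, 75.0417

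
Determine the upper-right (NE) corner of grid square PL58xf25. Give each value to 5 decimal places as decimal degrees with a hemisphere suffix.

28.23333° N, 131.94167° E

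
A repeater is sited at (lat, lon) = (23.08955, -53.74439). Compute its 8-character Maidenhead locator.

Shift to the Maidenhead origin (180°W, 90°S): lon 126.25561, lat 113.08955.
Field (20°×10°, letters A–R): 126.25561/20 → 6 → G, 113.08955/10 → 11 → L; chars GL.
Square (2°×1°, digits 0–9): 6.25561/2 → 3, 3.08955/1 → 3; chars 33.
Subsquare (5′×2.5′, letters a–x): 0.25561/0.0833333 → 3 → d, 0.08955/0.0416667 → 2 → c; chars dc.
Extended square (30″×15″, digits 0–9): 0.00561/0.00833333 → 0, 0.00622/0.00416667 → 1; chars 01.

GL33dc01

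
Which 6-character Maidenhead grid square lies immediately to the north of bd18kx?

Latitude subsquare x = 23; +1 → 24, wraps to 0 = a, carry into square.
Latitude square 8; +1 → 9.
The longitude characters are unchanged.

BD19ka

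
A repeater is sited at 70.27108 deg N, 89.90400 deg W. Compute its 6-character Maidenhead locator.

Add 180° to longitude and 90° to latitude: 90.0960, 160.2711.
Field: lon ⌊90.0960/20⌋ = 4 → E; lat ⌊160.2711/10⌋ = 16 → Q.
Square: lon ⌊10.0960/2⌋ = 5; lat ⌊0.2711/1⌋ = 0.
Subsquare: lon ⌊0.0960/0.0833333⌋ = 1 → b; lat ⌊0.2711/0.0416667⌋ = 6 → g.

EQ50bg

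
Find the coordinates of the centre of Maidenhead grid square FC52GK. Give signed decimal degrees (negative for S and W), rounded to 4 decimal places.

Field F=5, C=2: +5·20° lon, +2·10° lat → SW at lon -80°, lat -70°.
Square 5, 2: +5·2° lon, +2·1° lat → SW at lon -70°, lat -68°.
Subsquare g=6, k=10: +6·0.0833333° lon, +10·0.0416667° lat → SW at lon -69.5°, lat -67.5833°.
Cell spans 0.0833333° lon × 0.0416667° lat. Centre is SW corner plus half of each.
latitude -67.5625, longitude -69.4583.

-67.5625, -69.4583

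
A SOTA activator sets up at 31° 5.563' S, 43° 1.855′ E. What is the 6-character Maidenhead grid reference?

LF18mv

Add 180° to longitude and 90° to latitude: 223.0309, 58.9073.
Field: 223.0309/20 → 11 → L, 58.9073/10 → 5 → F; chars LF.
Square: 3.0309/2 → 1, 8.9073/1 → 8; chars 18.
Subsquare: 1.0309/0.0833333 → 12 → m, 0.9073/0.0416667 → 21 → v; chars mv.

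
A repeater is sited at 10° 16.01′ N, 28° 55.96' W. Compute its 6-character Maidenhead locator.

HK50mg

Shift to the Maidenhead origin (180°W, 90°S): lon 151.0673, lat 100.2668.
Field: lon ⌊151.0673/20⌋ = 7 → H; lat ⌊100.2668/10⌋ = 10 → K.
Square: lon ⌊11.0673/2⌋ = 5; lat ⌊0.2668/1⌋ = 0.
Subsquare: lon ⌊1.0673/0.0833333⌋ = 12 → m; lat ⌊0.2668/0.0416667⌋ = 6 → g.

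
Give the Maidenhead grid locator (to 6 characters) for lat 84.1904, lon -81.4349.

Shift to the Maidenhead origin (180°W, 90°S): lon 98.5651, lat 174.1904.
Field: 98.5651/20 → 4 → E, 174.1904/10 → 17 → R; chars ER.
Square: 18.5651/2 → 9, 4.1904/1 → 4; chars 94.
Subsquare: 0.5651/0.0833333 → 6 → g, 0.1904/0.0416667 → 4 → e; chars ge.

ER94ge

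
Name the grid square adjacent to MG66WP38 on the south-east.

Longitude extended square 3; +1 → 4.
Latitude extended square 8; −1 → 7.

MG66wp47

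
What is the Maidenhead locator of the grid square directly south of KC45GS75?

KC45gs74

Latitude extended square 5; −1 → 4.
The longitude characters are unchanged.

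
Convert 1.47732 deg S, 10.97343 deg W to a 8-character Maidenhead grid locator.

Offset from 180°W / 90°S: lon 169.02657°, lat 88.52268°.
Field: 169.02657/20 → 8 → I, 88.52268/10 → 8 → I; chars II.
Square: 9.02657/2 → 4, 8.52268/1 → 8; chars 48.
Subsquare: 1.02657/0.0833333 → 12 → m, 0.52268/0.0416667 → 12 → m; chars mm.
Extended square: 0.02657/0.00833333 → 3, 0.02268/0.00416667 → 5; chars 35.

II48mm35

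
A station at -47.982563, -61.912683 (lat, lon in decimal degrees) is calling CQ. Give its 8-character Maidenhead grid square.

Shift to the Maidenhead origin (180°W, 90°S): lon 118.08732, lat 42.01744.
Field: lon ⌊118.08732/20⌋ = 5 → F; lat ⌊42.01744/10⌋ = 4 → E.
Square: lon ⌊18.08732/2⌋ = 9; lat ⌊2.01744/1⌋ = 2.
Subsquare: lon ⌊0.08732/0.0833333⌋ = 1 → b; lat ⌊0.01744/0.0416667⌋ = 0 → a.
Extended square: lon ⌊0.00398/0.00833333⌋ = 0; lat ⌊0.01744/0.00416667⌋ = 4.

FE92ba04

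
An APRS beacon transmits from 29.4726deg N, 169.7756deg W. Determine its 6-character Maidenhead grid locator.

Shift to the Maidenhead origin (180°W, 90°S): lon 10.2244, lat 119.4726.
Field (20°×10°, letters A–R): 10.2244/20 → 0 → A, 119.4726/10 → 11 → L; chars AL.
Square (2°×1°, digits 0–9): 10.2244/2 → 5, 9.4726/1 → 9; chars 59.
Subsquare (5′×2.5′, letters a–x): 0.2244/0.0833333 → 2 → c, 0.4726/0.0416667 → 11 → l; chars cl.

AL59cl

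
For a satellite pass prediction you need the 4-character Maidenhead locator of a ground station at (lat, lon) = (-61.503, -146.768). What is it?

BC68

Shift to the Maidenhead origin (180°W, 90°S): lon 33.23, lat 28.50.
Field: 33.23/20 → 1 → B, 28.50/10 → 2 → C; chars BC.
Square: 13.23/2 → 6, 8.50/1 → 8; chars 68.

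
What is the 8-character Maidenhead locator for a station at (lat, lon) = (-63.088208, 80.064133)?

Shift to the Maidenhead origin (180°W, 90°S): lon 260.06413, lat 26.91179.
Field: 260.06413/20 → 13 → N, 26.91179/10 → 2 → C; chars NC.
Square: 0.06413/2 → 0, 6.91179/1 → 6; chars 06.
Subsquare: 0.06413/0.0833333 → 0 → a, 0.91179/0.0416667 → 21 → v; chars av.
Extended square: 0.06413/0.00833333 → 7, 0.03679/0.00416667 → 8; chars 78.

NC06av78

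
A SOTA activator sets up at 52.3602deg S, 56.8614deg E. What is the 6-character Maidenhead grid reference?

Add 180° to longitude and 90° to latitude: 236.8614, 37.6398.
Field: 236.8614/20 → 11 → L, 37.6398/10 → 3 → D; chars LD.
Square: 16.8614/2 → 8, 7.6398/1 → 7; chars 87.
Subsquare: 0.8614/0.0833333 → 10 → k, 0.6398/0.0416667 → 15 → p; chars kp.

LD87kp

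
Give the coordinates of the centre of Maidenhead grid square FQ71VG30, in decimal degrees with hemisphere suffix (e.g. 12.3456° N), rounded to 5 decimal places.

71.25208° N, 64.22083° W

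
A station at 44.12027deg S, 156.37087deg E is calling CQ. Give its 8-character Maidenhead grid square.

Shift to the Maidenhead origin (180°W, 90°S): lon 336.37087, lat 45.87973.
Field (20°×10°, letters A–R): lon ⌊336.37087/20⌋ = 16 → Q; lat ⌊45.87973/10⌋ = 4 → E.
Square (2°×1°, digits 0–9): lon ⌊16.37087/2⌋ = 8; lat ⌊5.87973/1⌋ = 5.
Subsquare (5′×2.5′, letters a–x): lon ⌊0.37087/0.0833333⌋ = 4 → e; lat ⌊0.87973/0.0416667⌋ = 21 → v.
Extended square (30″×15″, digits 0–9): lon ⌊0.03754/0.00833333⌋ = 4; lat ⌊0.00473/0.00416667⌋ = 1.

QE85ev41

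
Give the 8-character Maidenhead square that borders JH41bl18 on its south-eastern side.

JH41bl27

Longitude extended square 1; +1 → 2.
Latitude extended square 8; −1 → 7.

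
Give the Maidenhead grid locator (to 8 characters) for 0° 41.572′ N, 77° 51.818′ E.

MJ80wq36

Shift to the Maidenhead origin (180°W, 90°S): lon 257.86363, lat 90.69287.
Field: 257.86363/20 → 12 → M, 90.69287/10 → 9 → J; chars MJ.
Square: 17.86363/2 → 8, 0.69287/1 → 0; chars 80.
Subsquare: 1.86363/0.0833333 → 22 → w, 0.69287/0.0416667 → 16 → q; chars wq.
Extended square: 0.03030/0.00833333 → 3, 0.02620/0.00416667 → 6; chars 36.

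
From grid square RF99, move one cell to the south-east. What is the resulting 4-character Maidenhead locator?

Longitude square 9; +1 → 10, wraps to 0, carry into field.
Longitude field R = 17; +1 → 18, wraps to 0 = A, wrapping around the antimeridian.
Latitude square 9; −1 → 8.

AF08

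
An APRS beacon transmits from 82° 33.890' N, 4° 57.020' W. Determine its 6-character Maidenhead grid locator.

IR72mn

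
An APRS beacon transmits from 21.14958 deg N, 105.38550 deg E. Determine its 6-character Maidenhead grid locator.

OL21qd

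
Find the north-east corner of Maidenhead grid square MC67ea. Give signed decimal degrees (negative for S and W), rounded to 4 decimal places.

-62.9583, 72.4167

Field M=12, C=2: +12·20° lon, +2·10° lat → SW at lon 60°, lat -70°.
Square 6, 7: +6·2° lon, +7·1° lat → SW at lon 72°, lat -63°.
Subsquare e=4, a=0: +4·0.0833333° lon, +0·0.0416667° lat → SW at lon 72.3333°, lat -63°.
Cell spans 0.0833333° lon × 0.0416667° lat. NE corner is SW corner plus one full cell.
latitude -62.9583, longitude 72.4167.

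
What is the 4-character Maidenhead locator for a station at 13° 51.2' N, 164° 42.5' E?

Add 180° to longitude and 90° to latitude: 344.71, 103.85.
Field (20°×10°, letters A–R): lon ⌊344.71/20⌋ = 17 → R; lat ⌊103.85/10⌋ = 10 → K.
Square (2°×1°, digits 0–9): lon ⌊4.71/2⌋ = 2; lat ⌊3.85/1⌋ = 3.

RK23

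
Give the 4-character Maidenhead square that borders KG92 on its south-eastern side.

Longitude square 9; +1 → 10, wraps to 0, carry into field.
Longitude field K = 10; +1 → 11 = L.
Latitude square 2; −1 → 1.

LG01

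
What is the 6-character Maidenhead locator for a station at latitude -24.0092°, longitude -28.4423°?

HG55sx

Shift to the Maidenhead origin (180°W, 90°S): lon 151.5577, lat 65.9908.
Field (20°×10°, letters A–R): 151.5577/20 → 7 → H, 65.9908/10 → 6 → G; chars HG.
Square (2°×1°, digits 0–9): 11.5577/2 → 5, 5.9908/1 → 5; chars 55.
Subsquare (5′×2.5′, letters a–x): 1.5577/0.0833333 → 18 → s, 0.9908/0.0416667 → 23 → x; chars sx.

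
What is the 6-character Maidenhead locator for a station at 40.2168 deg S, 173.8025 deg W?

AE39cs

Add 180° to longitude and 90° to latitude: 6.1975, 49.7832.
Field: lon ⌊6.1975/20⌋ = 0 → A; lat ⌊49.7832/10⌋ = 4 → E.
Square: lon ⌊6.1975/2⌋ = 3; lat ⌊9.7832/1⌋ = 9.
Subsquare: lon ⌊0.1975/0.0833333⌋ = 2 → c; lat ⌊0.7832/0.0416667⌋ = 18 → s.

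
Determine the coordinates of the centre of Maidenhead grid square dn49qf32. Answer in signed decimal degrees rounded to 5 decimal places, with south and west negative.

49.21875, -110.63750

Field D=3, N=13: +3·20° lon, +13·10° lat → SW at lon -120°, lat 40°.
Square 4, 9: +4·2° lon, +9·1° lat → SW at lon -112°, lat 49°.
Subsquare q=16, f=5: +16·0.0833333° lon, +5·0.0416667° lat → SW at lon -110.667°, lat 49.2083°.
Extended square 3, 2: +3·0.00833333° lon, +2·0.00416667° lat → SW at lon -110.642°, lat 49.2167°.
Cell spans 0.00833333° lon × 0.00416667° lat. Centre is SW corner plus half of each.
latitude 49.21875, longitude -110.63750.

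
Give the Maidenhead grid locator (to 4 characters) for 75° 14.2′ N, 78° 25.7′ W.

FQ05

Add 180° to longitude and 90° to latitude: 101.57, 165.24.
Field: 101.57/20 → 5 → F, 165.24/10 → 16 → Q; chars FQ.
Square: 1.57/2 → 0, 5.24/1 → 5; chars 05.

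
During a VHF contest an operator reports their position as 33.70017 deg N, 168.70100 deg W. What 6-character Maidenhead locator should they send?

AM53pq

Add 180° to longitude and 90° to latitude: 11.2990, 123.7002.
Field (20°×10°, letters A–R): 11.2990/20 → 0 → A, 123.7002/10 → 12 → M; chars AM.
Square (2°×1°, digits 0–9): 11.2990/2 → 5, 3.7002/1 → 3; chars 53.
Subsquare (5′×2.5′, letters a–x): 1.2990/0.0833333 → 15 → p, 0.7002/0.0416667 → 16 → q; chars pq.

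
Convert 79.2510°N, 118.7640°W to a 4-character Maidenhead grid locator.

DQ09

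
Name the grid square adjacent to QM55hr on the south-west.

Longitude subsquare h = 7; −1 → 6 = g.
Latitude subsquare r = 17; −1 → 16 = q.

QM55gq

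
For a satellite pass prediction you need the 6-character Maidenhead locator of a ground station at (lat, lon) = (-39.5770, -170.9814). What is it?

AF40mk

Shift to the Maidenhead origin (180°W, 90°S): lon 9.0186, lat 50.4230.
Field: 9.0186/20 → 0 → A, 50.4230/10 → 5 → F; chars AF.
Square: 9.0186/2 → 4, 0.4230/1 → 0; chars 40.
Subsquare: 1.0186/0.0833333 → 12 → m, 0.4230/0.0416667 → 10 → k; chars mk.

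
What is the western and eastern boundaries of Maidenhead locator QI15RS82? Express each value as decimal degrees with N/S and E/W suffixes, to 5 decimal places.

143.48333° E, 143.49167° E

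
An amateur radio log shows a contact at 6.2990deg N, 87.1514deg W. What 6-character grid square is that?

EJ66kh

Add 180° to longitude and 90° to latitude: 92.8486, 96.2990.
Field: 92.8486/20 → 4 → E, 96.2990/10 → 9 → J; chars EJ.
Square: 12.8486/2 → 6, 6.2990/1 → 6; chars 66.
Subsquare: 0.8486/0.0833333 → 10 → k, 0.2990/0.0416667 → 7 → h; chars kh.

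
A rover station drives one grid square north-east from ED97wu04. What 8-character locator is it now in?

ED97wu15

Longitude extended square 0; +1 → 1.
Latitude extended square 4; +1 → 5.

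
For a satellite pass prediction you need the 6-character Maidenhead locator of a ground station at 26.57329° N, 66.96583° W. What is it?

FL66mn

Offset from 180°W / 90°S: lon 113.0342°, lat 116.5733°.
Field: lon ⌊113.0342/20⌋ = 5 → F; lat ⌊116.5733/10⌋ = 11 → L.
Square: lon ⌊13.0342/2⌋ = 6; lat ⌊6.5733/1⌋ = 6.
Subsquare: lon ⌊1.0342/0.0833333⌋ = 12 → m; lat ⌊0.5733/0.0416667⌋ = 13 → n.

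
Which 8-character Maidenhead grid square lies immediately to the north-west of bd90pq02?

Longitude extended square 0; −1 → -1, wraps to 9, carry into subsquare.
Longitude subsquare p = 15; −1 → 14 = o.
Latitude extended square 2; +1 → 3.

BD90oq93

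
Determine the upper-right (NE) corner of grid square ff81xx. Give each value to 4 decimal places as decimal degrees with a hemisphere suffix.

Field F=5, F=5: +5·20° lon, +5·10° lat → SW at lon -80°, lat -40°.
Square 8, 1: +8·2° lon, +1·1° lat → SW at lon -64°, lat -39°.
Subsquare x=23, x=23: +23·0.0833333° lon, +23·0.0416667° lat → SW at lon -62.0833°, lat -38.0417°.
Cell spans 0.0833333° lon × 0.0416667° lat. NE corner is SW corner plus one full cell.
latitude 38.0000° S, longitude 62.0000° W.

38.0000° S, 62.0000° W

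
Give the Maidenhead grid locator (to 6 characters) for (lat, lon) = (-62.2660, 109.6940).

Add 180° to longitude and 90° to latitude: 289.6940, 27.7340.
Field: 289.6940/20 → 14 → O, 27.7340/10 → 2 → C; chars OC.
Square: 9.6940/2 → 4, 7.7340/1 → 7; chars 47.
Subsquare: 1.6940/0.0833333 → 20 → u, 0.7340/0.0416667 → 17 → r; chars ur.

OC47ur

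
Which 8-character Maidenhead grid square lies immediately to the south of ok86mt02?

OK86mt01

Latitude extended square 2; −1 → 1.
The longitude characters are unchanged.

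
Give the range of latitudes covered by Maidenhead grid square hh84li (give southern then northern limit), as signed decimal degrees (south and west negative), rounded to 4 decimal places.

Field H=7, H=7: +7·20° lon, +7·10° lat → SW at lon -40°, lat -20°.
Square 8, 4: +8·2° lon, +4·1° lat → SW at lon -24°, lat -16°.
Subsquare l=11, i=8: +11·0.0833333° lon, +8·0.0416667° lat → SW at lon -23.0833°, lat -15.6667°.
Cell spans 0.0833333° lon × 0.0416667° lat.
south -15.6667, north -15.6250.

-15.6667, -15.6250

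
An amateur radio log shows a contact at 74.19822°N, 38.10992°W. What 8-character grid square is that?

Add 180° to longitude and 90° to latitude: 141.89008, 164.19822.
Field: lon ⌊141.89008/20⌋ = 7 → H; lat ⌊164.19822/10⌋ = 16 → Q.
Square: lon ⌊1.89008/2⌋ = 0; lat ⌊4.19822/1⌋ = 4.
Subsquare: lon ⌊1.89008/0.0833333⌋ = 22 → w; lat ⌊0.19822/0.0416667⌋ = 4 → e.
Extended square: lon ⌊0.05675/0.00833333⌋ = 6; lat ⌊0.03155/0.00416667⌋ = 7.

HQ04we67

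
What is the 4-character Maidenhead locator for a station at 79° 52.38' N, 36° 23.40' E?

KQ89

Add 180° to longitude and 90° to latitude: 216.39, 169.87.
Field: lon ⌊216.39/20⌋ = 10 → K; lat ⌊169.87/10⌋ = 16 → Q.
Square: lon ⌊16.39/2⌋ = 8; lat ⌊9.87/1⌋ = 9.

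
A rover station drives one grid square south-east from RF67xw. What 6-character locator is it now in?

RF77av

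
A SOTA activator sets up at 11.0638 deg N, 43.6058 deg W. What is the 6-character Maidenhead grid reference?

Shift to the Maidenhead origin (180°W, 90°S): lon 136.3942, lat 101.0638.
Field (20°×10°, letters A–R): lon ⌊136.3942/20⌋ = 6 → G; lat ⌊101.0638/10⌋ = 10 → K.
Square (2°×1°, digits 0–9): lon ⌊16.3942/2⌋ = 8; lat ⌊1.0638/1⌋ = 1.
Subsquare (5′×2.5′, letters a–x): lon ⌊0.3942/0.0833333⌋ = 4 → e; lat ⌊0.0638/0.0416667⌋ = 1 → b.

GK81eb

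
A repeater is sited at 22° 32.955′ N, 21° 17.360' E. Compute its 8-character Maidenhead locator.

Shift to the Maidenhead origin (180°W, 90°S): lon 201.28933, lat 112.54925.
Field: 201.28933/20 → 10 → K, 112.54925/10 → 11 → L; chars KL.
Square: 1.28933/2 → 0, 2.54925/1 → 2; chars 02.
Subsquare: 1.28933/0.0833333 → 15 → p, 0.54925/0.0416667 → 13 → n; chars pn.
Extended square: 0.03933/0.00833333 → 4, 0.00758/0.00416667 → 1; chars 41.

KL02pn41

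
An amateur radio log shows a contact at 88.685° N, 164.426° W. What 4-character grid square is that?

Shift to the Maidenhead origin (180°W, 90°S): lon 15.57, lat 178.69.
Field (20°×10°, letters A–R): 15.57/20 → 0 → A, 178.69/10 → 17 → R; chars AR.
Square (2°×1°, digits 0–9): 15.57/2 → 7, 8.69/1 → 8; chars 78.

AR78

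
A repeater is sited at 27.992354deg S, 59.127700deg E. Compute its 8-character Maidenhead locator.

Shift to the Maidenhead origin (180°W, 90°S): lon 239.12770, lat 62.00765.
Field: lon ⌊239.12770/20⌋ = 11 → L; lat ⌊62.00765/10⌋ = 6 → G.
Square: lon ⌊19.12770/2⌋ = 9; lat ⌊2.00765/1⌋ = 2.
Subsquare: lon ⌊1.12770/0.0833333⌋ = 13 → n; lat ⌊0.00765/0.0416667⌋ = 0 → a.
Extended square: lon ⌊0.04437/0.00833333⌋ = 5; lat ⌊0.00765/0.00416667⌋ = 1.

LG92na51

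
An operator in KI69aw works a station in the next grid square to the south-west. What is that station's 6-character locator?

KI59xv

Longitude subsquare a = 0; −1 → -1, wraps to 23 = x, carry into square.
Longitude square 6; −1 → 5.
Latitude subsquare w = 22; −1 → 21 = v.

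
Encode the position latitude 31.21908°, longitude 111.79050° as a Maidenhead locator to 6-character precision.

Shift to the Maidenhead origin (180°W, 90°S): lon 291.7905, lat 121.2191.
Field: 291.7905/20 → 14 → O, 121.2191/10 → 12 → M; chars OM.
Square: 11.7905/2 → 5, 1.2191/1 → 1; chars 51.
Subsquare: 1.7905/0.0833333 → 21 → v, 0.2191/0.0416667 → 5 → f; chars vf.

OM51vf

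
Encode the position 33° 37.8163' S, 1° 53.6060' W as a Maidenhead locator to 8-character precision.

IF96bi28

Offset from 180°W / 90°S: lon 178.10657°, lat 56.36973°.
Field: lon ⌊178.10657/20⌋ = 8 → I; lat ⌊56.36973/10⌋ = 5 → F.
Square: lon ⌊18.10657/2⌋ = 9; lat ⌊6.36973/1⌋ = 6.
Subsquare: lon ⌊0.10657/0.0833333⌋ = 1 → b; lat ⌊0.36973/0.0416667⌋ = 8 → i.
Extended square: lon ⌊0.02323/0.00833333⌋ = 2; lat ⌊0.03640/0.00416667⌋ = 8.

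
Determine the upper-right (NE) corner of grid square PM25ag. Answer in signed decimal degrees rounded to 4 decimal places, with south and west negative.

Field P=15, M=12: +15·20° lon, +12·10° lat → SW at lon 120°, lat 30°.
Square 2, 5: +2·2° lon, +5·1° lat → SW at lon 124°, lat 35°.
Subsquare a=0, g=6: +0·0.0833333° lon, +6·0.0416667° lat → SW at lon 124°, lat 35.25°.
Cell spans 0.0833333° lon × 0.0416667° lat. NE corner is SW corner plus one full cell.
latitude 35.2917, longitude 124.0833.

35.2917, 124.0833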